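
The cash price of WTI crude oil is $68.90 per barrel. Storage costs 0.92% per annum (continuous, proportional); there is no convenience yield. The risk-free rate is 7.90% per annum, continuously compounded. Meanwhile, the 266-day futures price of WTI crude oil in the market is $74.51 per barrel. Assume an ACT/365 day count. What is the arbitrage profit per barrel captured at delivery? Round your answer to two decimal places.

Fair futures: F* = S·e^(carry·T), with carry = (r + u) = 0.0790 + 0.0092 = 0.0882
F* = 68.90 · e^(0.0882 × 266/365) = 68.90 · e^0.064277 = 68.90 × 1.066388 = $73.4741
Market $74.51 > fair $73.4741: forward overpriced → cash-and-carry (buy spot, short the forward).
At maturity, profit = |F_mkt − F*| = |74.51 − 73.4741| = $1.04 per barrel

$1.04 per barrel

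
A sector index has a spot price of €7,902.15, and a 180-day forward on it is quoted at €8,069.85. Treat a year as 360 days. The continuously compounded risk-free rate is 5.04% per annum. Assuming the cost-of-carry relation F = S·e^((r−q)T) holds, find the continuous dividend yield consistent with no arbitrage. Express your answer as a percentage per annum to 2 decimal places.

From F = S·e^((r−q)T): (r − q) = ln(F/S)/T
ln(8069.85/7902.15) = ln(1.021222) = 0.021000
(r − q) = 0.021000 / (180/360) = 0.042000
q = r − ln(F/S)/T = 0.0504 − 0.042000 = 0.008400
q = 0.84%

0.84%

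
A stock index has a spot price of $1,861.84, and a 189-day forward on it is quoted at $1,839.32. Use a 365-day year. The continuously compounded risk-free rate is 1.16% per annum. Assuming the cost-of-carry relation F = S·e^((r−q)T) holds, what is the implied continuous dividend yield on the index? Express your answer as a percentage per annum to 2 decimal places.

3.51%

From F = S·e^((r−q)T): (r − q) = ln(F/S)/T
ln(1839.32/1861.84) = ln(0.987904) = -0.012170
(r − q) = -0.012170 / (189/365) = -0.023503
q = r − ln(F/S)/T = 0.0116 + 0.023503 = 0.035103
q = 3.51%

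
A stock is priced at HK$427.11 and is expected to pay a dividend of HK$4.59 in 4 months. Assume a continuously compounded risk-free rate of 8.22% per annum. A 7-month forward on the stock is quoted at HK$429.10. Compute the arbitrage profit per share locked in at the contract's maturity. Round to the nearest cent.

HK$14.30 per share

PV(dividends) I = 4.59·e^(−0.0822·4/12) = 4.4659
Fair forward F* = (S − I)·e^(rT) = (427.11 − 4.4659)·e^0.047950 = 422.6441 × 1.049118 = 443.4035
Market HK$429.10 < fair 443.4035: forward underpriced → reverse cash-and-carry (short the stock, invest proceeds at r, pay the dividends, go long the forward).
Profit at T = |F_mkt − F*| = |429.10 − 443.4035| = HK$14.30 per share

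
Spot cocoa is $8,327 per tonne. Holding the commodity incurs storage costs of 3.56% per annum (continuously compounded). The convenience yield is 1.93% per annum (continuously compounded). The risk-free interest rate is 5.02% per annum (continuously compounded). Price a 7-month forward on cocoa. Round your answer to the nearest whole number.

$8,656 per tonne

Net carry = r + u − y = 0.0502 + 0.0356 − 0.0193 = 0.0665
F = S·e^((r+u−y)T) = 8327 · e^(0.0665 × 7/12) = 8327 · e^0.038792
= 8327 × 1.039554 = $8,656 per tonne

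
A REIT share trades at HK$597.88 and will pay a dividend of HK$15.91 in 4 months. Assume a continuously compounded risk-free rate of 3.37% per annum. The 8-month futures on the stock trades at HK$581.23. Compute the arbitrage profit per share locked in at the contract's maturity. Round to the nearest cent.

HK$14.14 per share

PV(dividends) I = 15.91·e^(−0.0337·4/12) = 15.7323
Fair futures F* = (S − I)·e^(rT) = (597.88 − 15.7323)·e^0.022467 = 582.1477 × 1.022721 = 595.3747
Market HK$581.23 < fair 595.3747: forward underpriced → reverse cash-and-carry (short the stock, invest proceeds at r, pay the dividends, go long the forward).
Profit at T = |F_mkt − F*| = |581.23 − 595.3747| = HK$14.14 per share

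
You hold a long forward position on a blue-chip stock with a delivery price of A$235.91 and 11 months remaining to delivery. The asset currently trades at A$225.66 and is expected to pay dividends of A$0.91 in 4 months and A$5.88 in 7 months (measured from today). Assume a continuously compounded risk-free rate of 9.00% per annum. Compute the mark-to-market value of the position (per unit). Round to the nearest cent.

A$1.97

PV(remaining dividends) I = 0.91·e^(−0.0900·4/12) + 5.88·e^(−0.0900·7/12) = 6.4624
Current forward F = (S − I)·e^(rT) = (225.66 − 6.4624)·e^(0.0900·11/12) = 219.1976 × 1.085999 = 238.0484
Value (long) = (F − K)·e^(−rT) = (238.0484 − 235.91) × 0.920811 = 1.9691
Value = A$1.97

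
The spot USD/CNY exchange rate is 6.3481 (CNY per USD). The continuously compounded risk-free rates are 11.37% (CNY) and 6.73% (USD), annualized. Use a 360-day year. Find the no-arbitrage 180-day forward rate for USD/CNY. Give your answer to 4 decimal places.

6.4971

F = S·e^((r_CNY − r_USD)T) = 6.3481 · e^((0.1137 − 0.0673) × 180/360)
= 6.3481 · e^0.023200 = 6.3481 × 1.023471
F = 6.4971 CNY per USD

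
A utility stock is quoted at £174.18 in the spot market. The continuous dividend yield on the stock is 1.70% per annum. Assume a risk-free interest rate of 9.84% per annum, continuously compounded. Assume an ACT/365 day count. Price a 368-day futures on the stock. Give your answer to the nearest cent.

£189.08

F = S·e^((r − q)T) = 174.18 · e^((0.0984 − 0.0170) × 368/365)
= 174.18 · e^0.082069 = 174.18 × 1.085531
F = £189.08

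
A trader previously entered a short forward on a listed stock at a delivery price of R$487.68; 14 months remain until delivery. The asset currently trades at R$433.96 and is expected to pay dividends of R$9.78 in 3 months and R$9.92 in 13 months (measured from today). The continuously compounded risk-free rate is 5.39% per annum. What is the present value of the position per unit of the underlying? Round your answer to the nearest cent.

PV(remaining dividends) I = 9.78·e^(−0.0539·3/12) + 9.92·e^(−0.0539·13/12) = 19.0064
Current forward F = (S − I)·e^(rT) = (433.96 − 19.0064)·e^(0.0539·14/12) = 414.9536 × 1.064903 = 441.8853
Value (long) = (F − K)·e^(−rT) = (441.8853 − 487.68) × 0.939053 = -43.0037
Short position value = −(long value) = R$43.00

R$43.00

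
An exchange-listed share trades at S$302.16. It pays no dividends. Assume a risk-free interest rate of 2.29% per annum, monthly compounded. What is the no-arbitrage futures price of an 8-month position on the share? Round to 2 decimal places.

F = S · (1+r/12)^(12T)
= 302.16 × 1.015369
F = S$306.80

S$306.80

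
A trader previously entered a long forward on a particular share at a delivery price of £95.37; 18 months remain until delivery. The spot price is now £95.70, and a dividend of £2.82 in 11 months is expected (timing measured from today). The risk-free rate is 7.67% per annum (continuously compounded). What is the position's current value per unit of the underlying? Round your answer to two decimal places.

PV(remaining dividends) I = 2.82·e^(−0.0767·11/12) = 2.6285
Current forward F = (S − I)·e^(rT) = (95.70 − 2.6285)·e^(0.0767·18/12) = 93.0715 × 1.121930 = 104.4197
Value (long) = (F − K)·e^(−rT) = (104.4197 − 95.37) × 0.891322 = 8.0662
Value = £8.07

£8.07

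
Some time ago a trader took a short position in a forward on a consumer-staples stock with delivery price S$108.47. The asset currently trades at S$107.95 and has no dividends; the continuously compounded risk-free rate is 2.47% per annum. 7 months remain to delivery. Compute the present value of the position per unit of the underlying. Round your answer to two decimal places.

-S$1.03

Current fair forward for the remaining 7 months: F = S·e^(r·T), r = 0.0247
F = 107.95 · e^(0.0247 × 7/12) = 107.95 × 1.014513 = 109.5167
Value of long forward = (F − K)·e^(−rT) = (109.5167 − 108.47) · e^(−0.0247·7/12)
= 1.0467 × 0.985695 = 1.03
Short position value = −(long value) = -S$1.03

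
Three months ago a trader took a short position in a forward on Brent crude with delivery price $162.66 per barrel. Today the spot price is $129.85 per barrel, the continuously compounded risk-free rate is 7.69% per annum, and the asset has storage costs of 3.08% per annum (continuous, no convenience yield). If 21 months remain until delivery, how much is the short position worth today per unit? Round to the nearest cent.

Current fair forward for the remaining 21 months: F = S·e^((r + u)·T), (r + u) = 0.0769 + 0.0308 = 0.1077
F = 129.85 · e^(0.1077 × 21/12) = 129.85 × 1.207407 = 156.7818
Value of long forward = (F − K)·e^(−rT) = (156.7818 − 162.66) · e^(−0.0769·21/12)
= -5.8782 × 0.874087 = -5.14
Short position value = −(long value) = $5.14

$5.14 per barrel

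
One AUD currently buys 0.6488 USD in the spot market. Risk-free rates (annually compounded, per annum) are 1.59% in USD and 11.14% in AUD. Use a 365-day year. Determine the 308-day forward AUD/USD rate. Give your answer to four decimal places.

By covered interest parity, F = S · (1+r_USD)^T / (1+r_AUD)^T
= 0.6488 × 1.013400 / 1.093219 = 0.6488 × 0.926987
F = 0.6014 USD per AUD

0.6014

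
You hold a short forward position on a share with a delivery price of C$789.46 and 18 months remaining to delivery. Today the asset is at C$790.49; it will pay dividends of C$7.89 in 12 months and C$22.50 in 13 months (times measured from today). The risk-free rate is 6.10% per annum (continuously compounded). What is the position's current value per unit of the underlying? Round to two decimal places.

-C$41.58

PV(remaining dividends) I = 7.89·e^(−0.0610·12/12) + 22.50·e^(−0.0610·13/12) = 28.4843
Current forward F = (S − I)·e^(rT) = (790.49 − 28.4843)·e^(0.0610·18/12) = 762.0057 × 1.095817 = 835.0188
Value (long) = (F − K)·e^(−rT) = (835.0188 − 789.46) × 0.912561 = 41.5752
Short position value = −(long value) = -C$41.58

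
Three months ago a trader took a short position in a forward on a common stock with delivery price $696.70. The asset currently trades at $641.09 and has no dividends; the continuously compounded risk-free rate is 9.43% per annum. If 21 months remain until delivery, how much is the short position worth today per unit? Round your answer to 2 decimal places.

Current fair forward for the remaining 21 months: F = S·e^(r·T), r = 0.0943
F = 641.09 · e^(0.0943 × 21/12) = 641.09 × 1.179423 = 756.1163
Value of long forward = (F − K)·e^(−rT) = (756.1163 − 696.70) · e^(−0.0943·21/12)
= 59.4163 × 0.847873 = 50.38
Short position value = −(long value) = -$50.38

-$50.38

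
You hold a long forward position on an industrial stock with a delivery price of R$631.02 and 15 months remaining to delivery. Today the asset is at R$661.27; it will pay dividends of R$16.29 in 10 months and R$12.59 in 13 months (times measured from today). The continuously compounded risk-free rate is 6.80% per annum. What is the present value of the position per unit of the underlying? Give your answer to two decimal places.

PV(remaining dividends) I = 16.29·e^(−0.0680·10/12) + 12.59·e^(−0.0680·13/12) = 27.0884
Current forward F = (S − I)·e^(rT) = (661.27 − 27.0884)·e^(0.0680·15/12) = 634.1816 × 1.088717 = 690.4443
Value (long) = (F − K)·e^(−rT) = (690.4443 − 631.02) × 0.918512 = 54.5819
Value = R$54.58

R$54.58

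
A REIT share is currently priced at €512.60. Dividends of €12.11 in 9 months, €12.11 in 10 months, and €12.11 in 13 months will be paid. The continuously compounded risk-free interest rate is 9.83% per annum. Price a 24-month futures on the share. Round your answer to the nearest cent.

PV(dividends) I = 12.11·e^(−0.0983·9/12) + 12.11·e^(−0.0983·10/12) + 12.11·e^(−0.0983·13/12)
I = 11.2493 + 11.1575 + 10.8867 = 33.2935
F = (S − I)·e^(rT) = (512.60 − 33.2935) · e^(0.0983·24/12)
= 479.3065 · e^0.196600 = 479.3065 × 1.217257 = €583.44

€583.44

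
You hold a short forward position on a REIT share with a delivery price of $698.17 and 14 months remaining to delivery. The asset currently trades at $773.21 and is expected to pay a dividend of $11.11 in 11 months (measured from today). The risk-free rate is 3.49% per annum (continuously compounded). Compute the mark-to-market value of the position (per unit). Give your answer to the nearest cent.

PV(remaining dividends) I = 11.11·e^(−0.0349·11/12) = 10.7602
Current forward F = (S − I)·e^(rT) = (773.21 − 10.7602)·e^(0.0349·14/12) = 762.4498 × 1.041557 = 794.1349
Value (long) = (F − K)·e^(−rT) = (794.1349 − 698.17) × 0.960101 = 92.1360
Short position value = −(long value) = -$92.14

-$92.14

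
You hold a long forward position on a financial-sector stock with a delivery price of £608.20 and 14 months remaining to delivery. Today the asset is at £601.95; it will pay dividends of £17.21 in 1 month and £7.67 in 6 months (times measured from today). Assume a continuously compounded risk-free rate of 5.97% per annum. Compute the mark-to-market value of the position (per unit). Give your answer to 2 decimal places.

£10.10

PV(remaining dividends) I = 17.21·e^(−0.0597·1/12) + 7.67·e^(−0.0597·6/12) = 24.5690
Current forward F = (S − I)·e^(rT) = (601.95 − 24.5690)·e^(0.0597·14/12) = 577.3810 × 1.072133 = 619.0292
Value (long) = (F − K)·e^(−rT) = (619.0292 − 608.20) × 0.932720 = 10.1006
Value = £10.10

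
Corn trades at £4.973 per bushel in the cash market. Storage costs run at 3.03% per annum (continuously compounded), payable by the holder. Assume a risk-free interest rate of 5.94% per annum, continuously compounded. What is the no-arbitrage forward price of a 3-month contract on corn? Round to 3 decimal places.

Net carry = r + u − y = 0.0594 + 0.0303 − 0.0000 = 0.0897
F = S·e^((r+u−y)T) = 4.973 · e^(0.0897 × 3/12) = 4.973 · e^0.022425
= 4.973 × 1.022678 = £5.086 per bushel

£5.086 per bushel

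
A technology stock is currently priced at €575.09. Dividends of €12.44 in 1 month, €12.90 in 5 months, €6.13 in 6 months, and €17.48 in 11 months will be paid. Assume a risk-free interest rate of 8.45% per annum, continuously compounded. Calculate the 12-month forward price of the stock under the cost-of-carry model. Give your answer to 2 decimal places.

PV(dividends) I = 12.44·e^(−0.0845·1/12) + 12.90·e^(−0.0845·5/12) + 6.13·e^(−0.0845·6/12) + 17.48·e^(−0.0845·11/12)
I = 12.3527 + 12.4537 + 5.8764 + 16.1771 = 46.8599
F = (S − I)·e^(rT) = (575.09 − 46.8599) · e^(0.0845·12/12)
= 528.2301 · e^0.084500 = 528.2301 × 1.088173 = €574.81

€574.81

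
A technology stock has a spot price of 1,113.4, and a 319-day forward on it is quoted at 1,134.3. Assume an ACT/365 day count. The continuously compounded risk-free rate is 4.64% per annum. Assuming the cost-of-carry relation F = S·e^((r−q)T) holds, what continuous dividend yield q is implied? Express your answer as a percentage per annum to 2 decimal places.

From F = S·e^((r−q)T): (r − q) = ln(F/S)/T
ln(1134.3/1113.4) = ln(1.018771) = 0.018597
(r − q) = 0.018597 / (319/365) = 0.021279
q = r − ln(F/S)/T = 0.0464 − 0.021279 = 0.025121
q = 2.51%

2.51%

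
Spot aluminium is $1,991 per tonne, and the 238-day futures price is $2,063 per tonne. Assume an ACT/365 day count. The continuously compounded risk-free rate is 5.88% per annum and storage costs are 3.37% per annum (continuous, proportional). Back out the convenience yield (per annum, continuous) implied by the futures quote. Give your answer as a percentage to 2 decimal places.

F = S·e^((r+u−y)T) ⇒ (r+u−y) = ln(F/S)/T
ln(2063/1991) = 0.035524; /T ⇒ 0.054480
y = r + u − ln(F/S)/T = 0.0588 + 0.0337 − 0.054480 = 0.038020
y = 3.80%

3.80%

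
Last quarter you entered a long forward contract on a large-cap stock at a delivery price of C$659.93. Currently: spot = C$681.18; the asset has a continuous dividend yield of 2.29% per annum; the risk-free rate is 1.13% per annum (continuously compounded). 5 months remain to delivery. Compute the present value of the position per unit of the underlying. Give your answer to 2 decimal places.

Current fair forward for the remaining 5 months: F = S·e^((r − q)·T), (r − q) = 0.0113 − 0.0229 = -0.0116
F = 681.18 · e^(-0.0116 × 5/12) = 681.18 × 0.995178 = 677.8954
Value of long forward = (F − K)·e^(−rT) = (677.8954 − 659.93) · e^(−0.0113·5/12)
= 17.9654 × 0.995303 = 17.88

C$17.88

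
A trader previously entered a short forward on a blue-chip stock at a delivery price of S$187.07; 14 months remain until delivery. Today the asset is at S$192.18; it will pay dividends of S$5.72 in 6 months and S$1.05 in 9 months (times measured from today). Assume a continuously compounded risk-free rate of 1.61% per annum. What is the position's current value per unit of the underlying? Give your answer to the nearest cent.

-S$1.88

PV(remaining dividends) I = 5.72·e^(−0.0161·6/12) + 1.05·e^(−0.0161·9/12) = 6.7115
Current forward F = (S − I)·e^(rT) = (192.18 − 6.7115)·e^(0.0161·14/12) = 185.4685 × 1.018961 = 188.9852
Value (long) = (F − K)·e^(−rT) = (188.9852 − 187.07) × 0.981392 = 1.8796
Short position value = −(long value) = -S$1.88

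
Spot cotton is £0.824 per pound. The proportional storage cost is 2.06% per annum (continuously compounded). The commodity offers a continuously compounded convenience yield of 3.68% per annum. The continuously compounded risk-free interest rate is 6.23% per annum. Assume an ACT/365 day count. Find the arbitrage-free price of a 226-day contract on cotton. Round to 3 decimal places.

Net carry = r + u − y = 0.0623 + 0.0206 − 0.0368 = 0.0461
F = S·e^((r+u−y)T) = 0.824 · e^(0.0461 × 226/365) = 0.824 · e^0.028544
= 0.824 × 1.028955 = £0.848 per pound

£0.848 per pound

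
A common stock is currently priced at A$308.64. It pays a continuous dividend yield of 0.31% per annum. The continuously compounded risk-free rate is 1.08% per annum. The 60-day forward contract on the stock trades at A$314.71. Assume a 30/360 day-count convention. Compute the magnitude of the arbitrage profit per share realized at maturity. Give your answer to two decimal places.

A$5.67 per share

Fair forward: F* = S·e^(carry·T), with carry = (r − q) = 0.0108 − 0.0031 = 0.0077
F* = 308.64 · e^(0.0077 × 60/360) = 308.64 · e^0.001283 = 308.64 × 1.001284 = A$309.0363
Market A$314.71 > fair A$309.0363: forward overpriced → cash-and-carry (buy spot, short the forward).
At maturity, profit = |F_mkt − F*| = |314.71 − 309.0363| = A$5.67 per share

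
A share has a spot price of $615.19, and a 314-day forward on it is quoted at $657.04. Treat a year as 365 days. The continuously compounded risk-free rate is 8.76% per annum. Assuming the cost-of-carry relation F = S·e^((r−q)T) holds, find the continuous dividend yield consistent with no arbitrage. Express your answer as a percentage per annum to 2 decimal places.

From F = S·e^((r−q)T): (r − q) = ln(F/S)/T
ln(657.04/615.19) = ln(1.068028) = 0.065814
(r − q) = 0.065814 / (314/365) = 0.076504
q = r − ln(F/S)/T = 0.0876 − 0.076504 = 0.011096
q = 1.11%

1.11%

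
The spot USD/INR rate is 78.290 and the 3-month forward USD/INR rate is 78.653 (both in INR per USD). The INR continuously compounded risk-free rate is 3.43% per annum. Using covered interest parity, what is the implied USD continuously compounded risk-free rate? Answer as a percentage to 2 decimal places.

1.58%

F = S·e^((r_INR − r_USD)T) ⇒ r_USD = r_INR − ln(F/S)/T
ln(78.653/78.290) = 0.004626; /(3/12) = 0.018504
r_USD = 0.0343 − 0.018504 = 0.015796
r_USD = 1.58%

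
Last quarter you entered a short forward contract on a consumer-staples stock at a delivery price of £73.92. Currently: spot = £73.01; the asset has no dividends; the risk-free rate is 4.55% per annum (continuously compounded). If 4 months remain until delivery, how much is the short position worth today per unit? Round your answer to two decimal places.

Current fair forward for the remaining 4 months: F = S·e^(r·T), r = 0.0455
F = 73.01 · e^(0.0455 × 4/12) = 73.01 × 1.015282 = 74.1257
Value of long forward = (F − K)·e^(−rT) = (74.1257 − 73.92) · e^(−0.0455·4/12)
= 0.2057 × 0.984948 = 0.20
Short position value = −(long value) = -£0.20

-£0.20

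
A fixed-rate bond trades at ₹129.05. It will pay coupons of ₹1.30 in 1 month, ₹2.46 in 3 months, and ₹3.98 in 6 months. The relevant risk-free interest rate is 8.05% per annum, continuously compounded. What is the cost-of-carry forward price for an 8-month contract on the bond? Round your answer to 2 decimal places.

₹128.22

PV(coupons) I = 1.30·e^(−0.0805·1/12) + 2.46·e^(−0.0805·3/12) + 3.98·e^(−0.0805·6/12)
I = 1.2913 + 2.4110 + 3.8230 = 7.5253
F = (S − I)·e^(rT) = (129.05 − 7.5253) · e^(0.0805·8/12)
= 121.5247 · e^0.053667 = 121.5247 × 1.055133 = ₹128.22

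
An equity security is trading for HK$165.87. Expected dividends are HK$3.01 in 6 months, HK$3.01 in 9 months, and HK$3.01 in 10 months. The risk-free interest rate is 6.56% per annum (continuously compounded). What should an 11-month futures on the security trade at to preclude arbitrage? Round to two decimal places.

HK$166.99

PV(dividends) I = 3.01·e^(−0.0656·6/12) + 3.01·e^(−0.0656·9/12) + 3.01·e^(−0.0656·10/12)
I = 2.9129 + 2.8655 + 2.8499 = 8.6283
F = (S − I)·e^(rT) = (165.87 − 8.6283) · e^(0.0656·11/12)
= 157.2417 · e^0.060133 = 157.2417 × 1.061978 = HK$166.99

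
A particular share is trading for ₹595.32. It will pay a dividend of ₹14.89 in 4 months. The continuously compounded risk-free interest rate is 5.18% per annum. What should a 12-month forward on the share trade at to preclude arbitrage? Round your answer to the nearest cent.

₹611.56

PV(dividends) I = 14.89·e^(−0.0518·4/12)
I = 14.6351
F = (S − I)·e^(rT) = (595.32 − 14.6351) · e^(0.0518·12/12)
= 580.6849 · e^0.051800 = 580.6849 × 1.053165 = ₹611.56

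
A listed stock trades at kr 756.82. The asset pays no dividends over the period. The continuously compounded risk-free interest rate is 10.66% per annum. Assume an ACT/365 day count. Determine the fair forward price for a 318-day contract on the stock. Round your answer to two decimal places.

kr 830.48

F = S·e^(rT) = 756.82 · e^(0.1066 × 318/365)
= 756.82 · e^0.092873 = 756.82 × 1.097322
F = kr 830.48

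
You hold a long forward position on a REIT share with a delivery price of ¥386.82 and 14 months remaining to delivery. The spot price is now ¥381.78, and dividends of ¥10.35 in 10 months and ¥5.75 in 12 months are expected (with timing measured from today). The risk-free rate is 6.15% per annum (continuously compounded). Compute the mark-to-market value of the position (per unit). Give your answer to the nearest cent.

PV(remaining dividends) I = 10.35·e^(−0.0615·10/12) + 5.75·e^(−0.0615·12/12) = 15.2400
Current forward F = (S − I)·e^(rT) = (381.78 − 15.2400)·e^(0.0615·14/12) = 366.5400 × 1.074387 = 393.8058
Value (long) = (F − K)·e^(−rT) = (393.8058 − 386.82) × 0.930764 = 6.5021
Value = ¥6.50

¥6.50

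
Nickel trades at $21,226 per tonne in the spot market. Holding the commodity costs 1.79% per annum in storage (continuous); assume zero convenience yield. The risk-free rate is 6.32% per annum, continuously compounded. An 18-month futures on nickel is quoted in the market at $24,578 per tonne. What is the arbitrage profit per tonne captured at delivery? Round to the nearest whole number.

Fair futures: F* = S·e^(carry·T), with carry = (r + u) = 0.0632 + 0.0179 = 0.0811
F* = 21226 · e^(0.0811 × 18/12) = 21226 · e^0.121650 = 21226 × 1.129359 = $23971.7741
Market $24578 > fair $23971.7741: forward overpriced → cash-and-carry (buy spot, short the forward).
At maturity, profit = |F_mkt − F*| = |24578 − 23971.7741| = $606 per tonne

$606 per tonne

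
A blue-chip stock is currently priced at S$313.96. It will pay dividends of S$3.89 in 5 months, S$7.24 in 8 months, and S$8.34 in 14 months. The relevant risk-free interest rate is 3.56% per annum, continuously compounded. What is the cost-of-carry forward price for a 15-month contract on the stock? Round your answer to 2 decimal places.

PV(dividends) I = 3.89·e^(−0.0356·5/12) + 7.24·e^(−0.0356·8/12) + 8.34·e^(−0.0356·14/12)
I = 3.8327 + 7.0702 + 8.0007 = 18.9036
F = (S − I)·e^(rT) = (313.96 − 18.9036) · e^(0.0356·15/12)
= 295.0564 · e^0.044500 = 295.0564 × 1.045505 = S$308.48

S$308.48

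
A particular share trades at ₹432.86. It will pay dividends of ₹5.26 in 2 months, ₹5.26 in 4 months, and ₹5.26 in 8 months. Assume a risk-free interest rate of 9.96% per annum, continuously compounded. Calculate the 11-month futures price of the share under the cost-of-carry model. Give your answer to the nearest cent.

PV(dividends) I = 5.26·e^(−0.0996·2/12) + 5.26·e^(−0.0996·4/12) + 5.26·e^(−0.0996·8/12)
I = 5.1734 + 5.0882 + 4.9221 = 15.1837
F = (S − I)·e^(rT) = (432.86 − 15.1837) · e^(0.0996·11/12)
= 417.6763 · e^0.091300 = 417.6763 × 1.095598 = ₹457.61

₹457.61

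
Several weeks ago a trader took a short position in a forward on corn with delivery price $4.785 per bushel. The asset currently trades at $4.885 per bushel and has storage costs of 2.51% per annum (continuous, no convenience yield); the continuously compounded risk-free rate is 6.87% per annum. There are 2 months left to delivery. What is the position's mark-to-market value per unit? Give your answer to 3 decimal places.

-$0.175 per bushel

Current fair forward for the remaining 2 months: F = S·e^((r + u)·T), (r + u) = 0.0687 + 0.0251 = 0.0938
F = 4.885 · e^(0.0938 × 2/12) = 4.885 × 1.015756 = 4.9620
Value of long forward = (F − K)·e^(−rT) = (4.9620 − 4.785) · e^(−0.0687·2/12)
= 0.1770 × 0.988615 = 0.175
Short position value = −(long value) = -$0.175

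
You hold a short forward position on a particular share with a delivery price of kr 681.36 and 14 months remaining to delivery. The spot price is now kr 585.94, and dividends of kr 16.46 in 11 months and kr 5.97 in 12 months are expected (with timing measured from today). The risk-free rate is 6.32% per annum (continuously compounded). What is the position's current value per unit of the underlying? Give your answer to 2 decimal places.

kr 68.13

PV(remaining dividends) I = 16.46·e^(−0.0632·11/12) + 5.97·e^(−0.0632·12/12) = 21.1379
Current forward F = (S − I)·e^(rT) = (585.94 − 21.1379)·e^(0.0632·14/12) = 564.8021 × 1.076520 = 608.0208
Value (long) = (F − K)·e^(−rT) = (608.0208 − 681.36) × 0.928919 = -68.1262
Short position value = −(long value) = kr 68.13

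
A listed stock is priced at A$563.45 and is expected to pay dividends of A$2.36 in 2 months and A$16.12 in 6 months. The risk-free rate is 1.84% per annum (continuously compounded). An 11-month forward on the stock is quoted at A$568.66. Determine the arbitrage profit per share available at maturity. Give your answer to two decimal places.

PV(dividends) I = 2.36·e^(−0.0184·2/12) + 16.12·e^(−0.0184·6/12) = 18.3251
Fair forward F* = (S − I)·e^(rT) = (563.45 − 18.3251)·e^0.016867 = 545.1249 × 1.017010 = 554.3975
Market A$568.66 > fair 554.3975: forward overpriced → cash-and-carry (borrow at r, buy the stock and collect the dividends, short the forward).
Profit at T = |F_mkt − F*| = |568.66 − 554.3975| = A$14.26 per share

A$14.26 per share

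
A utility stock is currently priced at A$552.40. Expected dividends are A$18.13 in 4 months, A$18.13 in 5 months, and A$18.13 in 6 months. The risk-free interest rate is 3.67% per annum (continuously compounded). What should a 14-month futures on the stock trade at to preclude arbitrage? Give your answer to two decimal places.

PV(dividends) I = 18.13·e^(−0.0367·4/12) + 18.13·e^(−0.0367·5/12) + 18.13·e^(−0.0367·6/12)
I = 17.9096 + 17.8549 + 17.8003 = 53.5648
F = (S − I)·e^(rT) = (552.40 − 53.5648) · e^(0.0367·14/12)
= 498.8352 · e^0.042817 = 498.8352 × 1.043747 = A$520.66

A$520.66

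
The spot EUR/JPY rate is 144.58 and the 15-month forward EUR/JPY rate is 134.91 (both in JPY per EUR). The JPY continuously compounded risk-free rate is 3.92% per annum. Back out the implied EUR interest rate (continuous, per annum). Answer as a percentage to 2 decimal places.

9.46%

F = S·e^((r_JPY − r_EUR)T) ⇒ r_EUR = r_JPY − ln(F/S)/T
ln(134.91/144.58) = -0.069225; /(15/12) = -0.055380
r_EUR = 0.0392 + 0.055380 = 0.094580
r_EUR = 9.46%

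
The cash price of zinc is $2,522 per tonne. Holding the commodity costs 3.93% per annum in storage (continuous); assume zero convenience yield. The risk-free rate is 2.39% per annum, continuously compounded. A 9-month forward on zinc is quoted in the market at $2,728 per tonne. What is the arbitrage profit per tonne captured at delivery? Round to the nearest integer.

$84 per tonne

Fair forward: F* = S·e^(carry·T), with carry = (r + u) = 0.0239 + 0.0393 = 0.0632
F* = 2522 · e^(0.0632 × 9/12) = 2522 · e^0.047400 = 2522 × 1.048541 = $2644.4204
Market $2728 > fair $2644.4204: forward overpriced → cash-and-carry (buy spot, short the forward).
At maturity, profit = |F_mkt − F*| = |2728 − 2644.4204| = $84 per tonne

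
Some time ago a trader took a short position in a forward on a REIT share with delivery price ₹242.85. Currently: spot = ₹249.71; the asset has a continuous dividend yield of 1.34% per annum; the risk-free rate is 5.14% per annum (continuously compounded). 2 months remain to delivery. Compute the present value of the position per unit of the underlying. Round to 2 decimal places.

Current fair forward for the remaining 2 months: F = S·e^((r − q)·T), (r − q) = 0.0514 − 0.0134 = 0.0380
F = 249.71 · e^(0.0380 × 2/12) = 249.71 × 1.006353 = 251.2964
Value of long forward = (F − K)·e^(−rT) = (251.2964 − 242.85) · e^(−0.0514·2/12)
= 8.4464 × 0.991470 = 8.37
Short position value = −(long value) = -₹8.37

-₹8.37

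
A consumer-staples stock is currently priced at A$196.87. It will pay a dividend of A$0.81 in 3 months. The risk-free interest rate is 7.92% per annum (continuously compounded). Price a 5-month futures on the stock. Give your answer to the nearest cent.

PV(dividends) I = 0.81·e^(−0.0792·3/12)
I = 0.7941
F = (S − I)·e^(rT) = (196.87 − 0.7941) · e^(0.0792·5/12)
= 196.0759 · e^0.033000 = 196.0759 × 1.033551 = A$202.65

A$202.65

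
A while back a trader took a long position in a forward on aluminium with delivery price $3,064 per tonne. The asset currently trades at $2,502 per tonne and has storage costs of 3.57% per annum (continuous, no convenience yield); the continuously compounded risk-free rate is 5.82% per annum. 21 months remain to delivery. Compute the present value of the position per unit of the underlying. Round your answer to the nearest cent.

-$104.00 per tonne

Current fair forward for the remaining 21 months: F = S·e^((r + u)·T), (r + u) = 0.0582 + 0.0357 = 0.0939
F = 2502 · e^(0.0939 × 21/12) = 2502 × 1.17859730 = 2948.8504
Value of long forward = (F − K)·e^(−rT) = (2948.8504 − 3064) · e^(−0.0582·21/12)
= -115.1496 × 0.90316502 = -104.00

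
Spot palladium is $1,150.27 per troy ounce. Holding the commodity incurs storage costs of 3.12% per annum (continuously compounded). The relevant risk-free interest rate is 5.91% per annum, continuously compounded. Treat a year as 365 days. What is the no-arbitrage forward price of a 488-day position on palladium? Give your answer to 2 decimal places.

Net carry = r + u − y = 0.0591 + 0.0312 − 0.0000 = 0.0903
F = S·e^((r+u−y)T) = 1150.27 · e^(0.0903 × 488/365) = 1150.27 · e^0.12072986
= 1150.27 × 1.12832007 = $1,297.87 per troy ounce

$1,297.87 per troy ounce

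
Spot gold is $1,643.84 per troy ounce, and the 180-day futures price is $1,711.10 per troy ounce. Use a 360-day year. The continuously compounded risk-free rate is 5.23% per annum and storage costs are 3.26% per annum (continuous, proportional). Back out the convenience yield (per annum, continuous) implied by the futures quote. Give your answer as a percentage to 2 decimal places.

F = S·e^((r+u−y)T) ⇒ (r+u−y) = ln(F/S)/T
ln(1711.10/1643.84) = 0.040101; /T ⇒ 0.080202
y = r + u − ln(F/S)/T = 0.0523 + 0.0326 − 0.080202 = 0.004698
y = 0.47%

0.47%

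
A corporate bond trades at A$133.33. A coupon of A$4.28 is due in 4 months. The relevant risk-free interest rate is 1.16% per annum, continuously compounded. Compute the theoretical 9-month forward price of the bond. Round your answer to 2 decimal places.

PV(coupons) I = 4.28·e^(−0.0116·4/12)
I = 4.2635
F = (S − I)·e^(rT) = (133.33 − 4.2635) · e^(0.0116·9/12)
= 129.0665 · e^0.008700 = 129.0665 × 1.008738 = A$130.19

A$130.19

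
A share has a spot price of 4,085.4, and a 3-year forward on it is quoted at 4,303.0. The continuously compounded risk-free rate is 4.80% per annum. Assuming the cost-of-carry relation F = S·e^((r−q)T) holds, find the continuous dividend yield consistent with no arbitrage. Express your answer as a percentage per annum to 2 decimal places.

From F = S·e^((r−q)T): (r − q) = ln(F/S)/T
ln(4303.0/4085.4) = ln(1.053263) = 0.051893
(r − q) = 0.051893 / (3) = 0.017298
q = r − ln(F/S)/T = 0.0480 − 0.017298 = 0.030702
q = 3.07%

3.07%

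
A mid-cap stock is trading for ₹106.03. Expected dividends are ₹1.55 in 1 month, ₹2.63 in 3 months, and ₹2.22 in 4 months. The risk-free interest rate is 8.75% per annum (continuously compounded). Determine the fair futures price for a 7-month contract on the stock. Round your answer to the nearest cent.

PV(dividends) I = 1.55·e^(−0.0875·1/12) + 2.63·e^(−0.0875·3/12) + 2.22·e^(−0.0875·4/12)
I = 1.5387 + 2.5731 + 2.1562 = 6.2680
F = (S − I)·e^(rT) = (106.03 − 6.2680) · e^(0.0875·7/12)
= 99.7620 · e^0.051042 = 99.7620 × 1.052367 = ₹104.99

₹104.99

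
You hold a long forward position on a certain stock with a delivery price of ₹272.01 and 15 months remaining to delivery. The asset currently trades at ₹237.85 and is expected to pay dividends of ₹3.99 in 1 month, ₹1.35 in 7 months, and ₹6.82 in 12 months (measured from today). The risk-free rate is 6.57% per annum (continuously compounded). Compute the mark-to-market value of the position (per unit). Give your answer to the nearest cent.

-₹24.37

PV(remaining dividends) I = 3.99·e^(−0.0657·1/12) + 1.35·e^(−0.0657·7/12) + 6.82·e^(−0.0657·12/12) = 11.6538
Current forward F = (S − I)·e^(rT) = (237.85 − 11.6538)·e^(0.0657·15/12) = 226.1962 × 1.085592 = 245.5568
Value (long) = (F − K)·e^(−rT) = (245.5568 − 272.01) × 0.921157 = -24.3676
Value = -₹24.37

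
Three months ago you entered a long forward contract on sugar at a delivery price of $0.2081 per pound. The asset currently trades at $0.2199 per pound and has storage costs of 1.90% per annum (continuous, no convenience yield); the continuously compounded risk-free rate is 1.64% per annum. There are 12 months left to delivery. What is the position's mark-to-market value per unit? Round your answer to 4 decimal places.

Current fair forward for the remaining 12 months: F = S·e^((r + u)·T), (r + u) = 0.0164 + 0.0190 = 0.0354
F = 0.2199 · e^(0.0354 × 12/12) = 0.2199 × 1.036034 = 0.2278
Value of long forward = (F − K)·e^(−rT) = (0.2278 − 0.2081) · e^(−0.0164·12/12)
= 0.0197 × 0.983734 = 0.0194

$0.0194 per pound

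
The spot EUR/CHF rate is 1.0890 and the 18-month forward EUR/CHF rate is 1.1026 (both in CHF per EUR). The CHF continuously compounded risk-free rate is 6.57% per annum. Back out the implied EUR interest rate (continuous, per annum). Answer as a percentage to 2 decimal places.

5.74%

F = S·e^((r_CHF − r_EUR)T) ⇒ r_EUR = r_CHF − ln(F/S)/T
ln(1.1026/1.0890) = 0.012411; /(18/12) = 0.008274
r_EUR = 0.0657 − 0.008274 = 0.057426
r_EUR = 5.74%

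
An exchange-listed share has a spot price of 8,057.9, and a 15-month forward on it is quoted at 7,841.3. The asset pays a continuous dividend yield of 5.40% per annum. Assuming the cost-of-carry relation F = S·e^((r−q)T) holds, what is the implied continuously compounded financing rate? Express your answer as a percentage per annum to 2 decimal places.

From F = S·e^((r−q)T): (r − q) = ln(F/S)/T
ln(7841.3/8057.9) = ln(0.973120) = -0.027248
(r − q) = -0.027248 / (15/12) = -0.021798
r = ln(F/S)/T + q = -0.021798 + 0.0540 = 0.032202
r = 3.22%

3.22%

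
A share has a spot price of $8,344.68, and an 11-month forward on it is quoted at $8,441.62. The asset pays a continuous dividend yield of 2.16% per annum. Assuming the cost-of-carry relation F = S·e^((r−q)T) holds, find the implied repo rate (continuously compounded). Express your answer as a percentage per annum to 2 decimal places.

From F = S·e^((r−q)T): (r − q) = ln(F/S)/T
ln(8441.62/8344.68) = ln(1.011617) = 0.011550
(r − q) = 0.011550 / (11/12) = 0.012600
r = ln(F/S)/T + q = 0.012600 + 0.0216 = 0.034200
r = 3.42%

3.42%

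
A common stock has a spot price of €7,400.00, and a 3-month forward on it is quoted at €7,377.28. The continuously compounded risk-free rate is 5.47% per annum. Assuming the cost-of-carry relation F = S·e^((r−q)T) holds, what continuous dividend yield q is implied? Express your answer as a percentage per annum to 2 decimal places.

From F = S·e^((r−q)T): (r − q) = ln(F/S)/T
ln(7377.28/7400.00) = ln(0.996930) = -0.003075
(r − q) = -0.003075 / (3/12) = -0.012300
q = r − ln(F/S)/T = 0.0547 + 0.012300 = 0.067000
q = 6.70%

6.70%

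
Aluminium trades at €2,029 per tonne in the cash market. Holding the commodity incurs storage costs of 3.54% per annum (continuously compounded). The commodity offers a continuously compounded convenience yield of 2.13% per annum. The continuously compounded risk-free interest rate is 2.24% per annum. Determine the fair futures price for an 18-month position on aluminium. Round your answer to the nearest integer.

Net carry = r + u − y = 0.0224 + 0.0354 − 0.0213 = 0.0365
F = S·e^((r+u−y)T) = 2029 · e^(0.0365 × 18/12) = 2029 · e^0.054750
= 2029 × 1.056277 = €2,143 per tonne

€2,143 per tonne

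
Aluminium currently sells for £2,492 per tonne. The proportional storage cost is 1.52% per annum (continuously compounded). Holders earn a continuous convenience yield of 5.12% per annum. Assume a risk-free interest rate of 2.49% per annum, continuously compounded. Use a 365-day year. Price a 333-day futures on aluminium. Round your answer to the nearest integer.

£2,467 per tonne

Net carry = r + u − y = 0.0249 + 0.0152 − 0.0512 = -0.0111
F = S·e^((r+u−y)T) = 2492 · e^(-0.0111 × 333/365) = 2492 · e^-0.010127
= 2492 × 0.989924 = £2,467 per tonne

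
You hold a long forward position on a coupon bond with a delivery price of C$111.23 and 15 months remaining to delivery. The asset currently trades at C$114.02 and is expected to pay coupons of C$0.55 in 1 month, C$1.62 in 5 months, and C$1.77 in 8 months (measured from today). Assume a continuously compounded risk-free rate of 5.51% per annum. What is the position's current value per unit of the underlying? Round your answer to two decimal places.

C$6.36

PV(remaining coupons) I = 0.55·e^(−0.0551·1/12) + 1.62·e^(−0.0551·5/12) + 1.77·e^(−0.0551·8/12) = 3.8369
Current forward F = (S − I)·e^(rT) = (114.02 − 3.8369)·e^(0.0551·15/12) = 110.1831 × 1.071302 = 118.0394
Value (long) = (F − K)·e^(−rT) = (118.0394 − 111.23) × 0.933443 = 6.3562
Value = C$6.36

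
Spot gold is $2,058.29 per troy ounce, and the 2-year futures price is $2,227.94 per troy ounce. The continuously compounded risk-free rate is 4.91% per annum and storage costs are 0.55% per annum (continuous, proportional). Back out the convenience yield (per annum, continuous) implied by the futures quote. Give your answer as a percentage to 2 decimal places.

1.50%

F = S·e^((r+u−y)T) ⇒ (r+u−y) = ln(F/S)/T
ln(2227.94/2058.29) = 0.079202; /T ⇒ 0.039601
y = r + u − ln(F/S)/T = 0.0491 + 0.0055 − 0.039601 = 0.014999
y = 1.50%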